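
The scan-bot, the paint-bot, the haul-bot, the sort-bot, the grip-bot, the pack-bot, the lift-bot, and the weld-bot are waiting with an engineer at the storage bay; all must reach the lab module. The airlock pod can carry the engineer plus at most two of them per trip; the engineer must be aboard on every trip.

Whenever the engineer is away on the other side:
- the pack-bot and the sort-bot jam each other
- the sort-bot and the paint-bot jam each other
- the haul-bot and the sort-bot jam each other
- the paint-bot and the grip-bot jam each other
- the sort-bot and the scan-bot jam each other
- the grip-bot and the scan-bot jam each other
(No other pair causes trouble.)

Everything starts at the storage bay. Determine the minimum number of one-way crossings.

9

Counting alone: the engineer can take at most 2 across per trip to the lab module, so moving all 8 needs at least 4 loaded trips out, with a return between consecutive ones — at least 7 crossings.
The safety rule pushes this higher. Following every safe sequence of crossings, the most of the 8 that can be at the lab module as the airlock pod arrives there on crossing 7 is 7 — never all 8.
So no plan with fewer than 9 crossings exists, and this one achieves 9:
1. Engineer goes to the lab module with the grip-bot and the sort-bot.  [the storage bay: the haul-bot, the lift-bot, the pack-bot, the paint-bot, the scan-bot, the weld-bot | the lab module: the grip-bot, the sort-bot]
2. Engineer goes back to the storage bay alone.  [the storage bay: the haul-bot, the lift-bot, the pack-bot, the paint-bot, the scan-bot, the weld-bot | the lab module: the grip-bot, the sort-bot]
3. Engineer goes to the lab module with the paint-bot and the scan-bot.  [the storage bay: the haul-bot, the lift-bot, the pack-bot, the weld-bot | the lab module: the grip-bot, the paint-bot, the scan-bot, the sort-bot]
4. Engineer goes back to the storage bay with the grip-bot and the sort-bot.  [the storage bay: the grip-bot, the haul-bot, the lift-bot, the pack-bot, the sort-bot, the weld-bot | the lab module: the paint-bot, the scan-bot]
5. Engineer goes to the lab module with the haul-bot and the pack-bot.  [the storage bay: the grip-bot, the lift-bot, the sort-bot, the weld-bot | the lab module: the haul-bot, the pack-bot, the paint-bot, the scan-bot]
6. Engineer goes back to the storage bay alone.  [the storage bay: the grip-bot, the lift-bot, the sort-bot, the weld-bot | the lab module: the haul-bot, the pack-bot, the paint-bot, the scan-bot]
7. Engineer goes to the lab module with the lift-bot and the weld-bot.  [the storage bay: the grip-bot, the sort-bot | the lab module: the haul-bot, the lift-bot, the pack-bot, the paint-bot, the scan-bot, the weld-bot]
8. Engineer goes back to the storage bay alone.  [the storage bay: the grip-bot, the sort-bot | the lab module: the haul-bot, the lift-bot, the pack-bot, the paint-bot, the scan-bot, the weld-bot]
9. Engineer goes to the lab module with the grip-bot and the sort-bot.  [the storage bay: — | the lab module: the grip-bot, the haul-bot, the lift-bot, the pack-bot, the paint-bot, the scan-bot, the sort-bot, the weld-bot]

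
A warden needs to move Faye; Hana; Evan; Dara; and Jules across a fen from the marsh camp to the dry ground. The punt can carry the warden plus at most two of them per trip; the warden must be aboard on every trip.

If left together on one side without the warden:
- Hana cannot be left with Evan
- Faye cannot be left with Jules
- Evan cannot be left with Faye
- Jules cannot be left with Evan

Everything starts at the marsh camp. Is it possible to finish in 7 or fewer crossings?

Yes

Yes — this plan uses 7 crossings (≤ 7):
1. Warden goes to the dry ground with Evan and Faye.  [the marsh camp: Dara, Hana, Jules | the dry ground: Evan, Faye]
2. Warden goes back to the marsh camp with Faye.  [the marsh camp: Dara, Faye, Hana, Jules | the dry ground: Evan]
3. Warden goes to the dry ground with Faye and Hana.  [the marsh camp: Dara, Jules | the dry ground: Evan, Faye, Hana]
4. Warden goes back to the marsh camp with Evan.  [the marsh camp: Dara, Evan, Jules | the dry ground: Faye, Hana]
5. Warden goes to the dry ground with Dara and Evan.  [the marsh camp: Jules | the dry ground: Dara, Evan, Faye, Hana]
6. Warden goes back to the marsh camp with Evan.  [the marsh camp: Evan, Jules | the dry ground: Dara, Faye, Hana]
7. Warden goes to the dry ground with Evan and Jules.  [the marsh camp: — | the dry ground: Dara, Evan, Faye, Hana, Jules]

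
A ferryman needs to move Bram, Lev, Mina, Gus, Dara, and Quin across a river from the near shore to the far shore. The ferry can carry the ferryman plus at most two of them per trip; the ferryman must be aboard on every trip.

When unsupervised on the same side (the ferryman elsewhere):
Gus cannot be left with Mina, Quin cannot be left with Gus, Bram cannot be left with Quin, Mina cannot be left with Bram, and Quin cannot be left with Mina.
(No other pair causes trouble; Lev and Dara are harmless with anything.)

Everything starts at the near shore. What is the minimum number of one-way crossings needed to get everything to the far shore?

Counting alone: the ferryman can take at most 2 across per trip to the far shore, so moving all 6 needs at least 3 loaded trips out, with a return between consecutive ones — at least 5 crossings.
The safety rule pushes this higher. Following every safe sequence of crossings, the most of the 6 that can be at the far shore as the ferry arrives there on crossings 5, 7 is 4, 5 respectively — never all 6.
So no plan with fewer than 9 crossings exists, and this one achieves 9:
1. Ferryman goes to the far shore with Mina and Quin.  [the near shore: Bram, Dara, Gus, Lev | the far shore: Mina, Quin]
2. Ferryman goes back to the near shore with Mina.  [the near shore: Bram, Dara, Gus, Lev, Mina | the far shore: Quin]
3. Ferryman goes to the far shore with Bram and Gus.  [the near shore: Dara, Lev, Mina | the far shore: Bram, Gus, Quin]
4. Ferryman goes back to the near shore with Quin.  [the near shore: Dara, Lev, Mina, Quin | the far shore: Bram, Gus]
5. Ferryman goes to the far shore with Lev and Mina.  [the near shore: Dara, Quin | the far shore: Bram, Gus, Lev, Mina]
6. Ferryman goes back to the near shore with Mina.  [the near shore: Dara, Mina, Quin | the far shore: Bram, Gus, Lev]
7. Ferryman goes to the far shore with Dara and Mina.  [the near shore: Quin | the far shore: Bram, Dara, Gus, Lev, Mina]
8. Ferryman goes back to the near shore with Mina.  [the near shore: Mina, Quin | the far shore: Bram, Dara, Gus, Lev]
9. Ferryman goes to the far shore with Mina and Quin.  [the near shore: — | the far shore: Bram, Dara, Gus, Lev, Mina, Quin]

9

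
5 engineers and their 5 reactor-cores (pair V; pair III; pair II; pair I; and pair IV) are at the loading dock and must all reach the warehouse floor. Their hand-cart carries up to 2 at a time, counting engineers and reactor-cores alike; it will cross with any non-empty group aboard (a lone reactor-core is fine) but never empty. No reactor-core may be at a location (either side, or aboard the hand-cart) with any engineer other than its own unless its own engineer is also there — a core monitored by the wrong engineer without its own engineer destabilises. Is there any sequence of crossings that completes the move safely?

Following every safe sequence of crossings from the start, the most of the 10 that can be at the warehouse floor as the hand-cart arrives there on crossings 1, 3, 5, 7 is 2, 3, 4, 5 respectively; the best ever achieved is 5 of 10.
From crossing 9 on, no configuration arises that was not already reachable earlier: only 82 distinct safe configurations (who is on which side, and where the hand-cart is) can ever be reached, none of them has everyone across, and every continuation just revisits them. So no valid plan exists.

No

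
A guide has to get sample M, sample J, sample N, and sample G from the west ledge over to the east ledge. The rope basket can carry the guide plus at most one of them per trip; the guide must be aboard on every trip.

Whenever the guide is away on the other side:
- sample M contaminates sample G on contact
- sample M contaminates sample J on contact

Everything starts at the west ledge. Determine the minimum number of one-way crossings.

9

Counting alone: the guide can take at most 1 across per trip to the east ledge, so moving all 4 needs at least 4 loaded trips out, with a return between consecutive ones — at least 7 crossings.
The safety rule pushes this higher. Following every safe sequence of crossings, the most of the 4 that can be at the east ledge as the rope basket arrives there on crossing 7 is 3 — never all 4.
So no plan with fewer than 9 crossings exists, and this one achieves 9:
1. Guide goes to the east ledge with sample M.  [the west ledge: sample G, sample J, sample N | the east ledge: sample M]
2. Guide goes back to the west ledge alone.  [the west ledge: sample G, sample J, sample N | the east ledge: sample M]
3. Guide goes to the east ledge with sample J.  [the west ledge: sample G, sample N | the east ledge: sample J, sample M]
4. Guide goes back to the west ledge with sample M.  [the west ledge: sample G, sample M, sample N | the east ledge: sample J]
5. Guide goes to the east ledge with sample G.  [the west ledge: sample M, sample N | the east ledge: sample G, sample J]
6. Guide goes back to the west ledge alone.  [the west ledge: sample M, sample N | the east ledge: sample G, sample J]
7. Guide goes to the east ledge with sample N.  [the west ledge: sample M | the east ledge: sample G, sample J, sample N]
8. Guide goes back to the west ledge alone.  [the west ledge: sample M | the east ledge: sample G, sample J, sample N]
9. Guide goes to the east ledge with sample M.  [the west ledge: — | the east ledge: sample G, sample J, sample M, sample N]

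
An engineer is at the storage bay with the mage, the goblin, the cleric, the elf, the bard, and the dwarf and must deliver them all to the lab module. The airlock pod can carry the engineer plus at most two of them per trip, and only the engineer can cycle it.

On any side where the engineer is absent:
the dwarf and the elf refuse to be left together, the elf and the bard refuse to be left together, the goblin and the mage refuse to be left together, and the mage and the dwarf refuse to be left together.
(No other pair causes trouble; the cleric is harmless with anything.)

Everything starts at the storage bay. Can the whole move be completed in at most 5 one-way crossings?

Counting alone: the engineer can take at most 2 across per trip to the lab module, so moving all 6 needs at least 3 loaded trips out, with a return between consecutive ones — at least 5 crossings.
The safety rule pushes this higher. Following every safe sequence of crossings, the most of the 6 that can be at the lab module as the airlock pod arrives there on crossing 5 is 5 — never all 6.
So the move cannot be finished within 5 crossings. (The shortest complete plan takes 7:)
1. Engineer goes to the lab module with the elf and the mage.  [the storage bay: the bard, the cleric, the dwarf, the goblin | the lab module: the elf, the mage]
2. Engineer goes back to the storage bay alone.  [the storage bay: the bard, the cleric, the dwarf, the goblin | the lab module: the elf, the mage]
3. Engineer goes to the lab module with the cleric and the goblin.  [the storage bay: the bard, the dwarf | the lab module: the cleric, the elf, the goblin, the mage]
4. Engineer goes back to the storage bay with the mage.  [the storage bay: the bard, the dwarf, the mage | the lab module: the cleric, the elf, the goblin]
5. Engineer goes to the lab module with the bard and the dwarf.  [the storage bay: the mage | the lab module: the bard, the cleric, the dwarf, the elf, the goblin]
6. Engineer goes back to the storage bay with the elf.  [the storage bay: the elf, the mage | the lab module: the bard, the cleric, the dwarf, the goblin]
7. Engineer goes to the lab module with the elf and the mage.  [the storage bay: — | the lab module: the bard, the cleric, the dwarf, the elf, the goblin, the mage]

No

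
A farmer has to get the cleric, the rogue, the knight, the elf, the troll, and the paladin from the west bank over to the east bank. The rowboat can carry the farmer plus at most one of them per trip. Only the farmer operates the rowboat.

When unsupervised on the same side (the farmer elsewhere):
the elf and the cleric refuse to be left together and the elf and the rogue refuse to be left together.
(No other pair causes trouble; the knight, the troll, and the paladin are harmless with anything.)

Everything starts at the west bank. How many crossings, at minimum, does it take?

13

Counting alone: the farmer can take at most 1 across per trip to the east bank, so moving all 6 needs at least 6 loaded trips out, with a return between consecutive ones — at least 11 crossings.
The safety rule pushes this higher. Following every safe sequence of crossings, the most of the 6 that can be at the east bank as the rowboat arrives there on crossing 11 is 5 — never all 6.
So no plan with fewer than 13 crossings exists, and this one achieves 13:
1. Farmer goes to the east bank with the elf.  [the west bank: the cleric, the knight, the paladin, the rogue, the troll | the east bank: the elf]
2. Farmer goes back to the west bank alone.  [the west bank: the cleric, the knight, the paladin, the rogue, the troll | the east bank: the elf]
3. Farmer goes to the east bank with the cleric.  [the west bank: the knight, the paladin, the rogue, the troll | the east bank: the cleric, the elf]
4. Farmer goes back to the west bank with the elf.  [the west bank: the elf, the knight, the paladin, the rogue, the troll | the east bank: the cleric]
5. Farmer goes to the east bank with the rogue.  [the west bank: the elf, the knight, the paladin, the troll | the east bank: the cleric, the rogue]
6. Farmer goes back to the west bank alone.  [the west bank: the elf, the knight, the paladin, the troll | the east bank: the cleric, the rogue]
7. Farmer goes to the east bank with the knight.  [the west bank: the elf, the paladin, the troll | the east bank: the cleric, the knight, the rogue]
8. Farmer goes back to the west bank alone.  [the west bank: the elf, the paladin, the troll | the east bank: the cleric, the knight, the rogue]
9. Farmer goes to the east bank with the troll.  [the west bank: the elf, the paladin | the east bank: the cleric, the knight, the rogue, the troll]
10. Farmer goes back to the west bank alone.  [the west bank: the elf, the paladin | the east bank: the cleric, the knight, the rogue, the troll]
11. Farmer goes to the east bank with the paladin.  [the west bank: the elf | the east bank: the cleric, the knight, the paladin, the rogue, the troll]
12. Farmer goes back to the west bank alone.  [the west bank: the elf | the east bank: the cleric, the knight, the paladin, the rogue, the troll]
13. Farmer goes to the east bank with the elf.  [the west bank: — | the east bank: the cleric, the elf, the knight, the paladin, the rogue, the troll]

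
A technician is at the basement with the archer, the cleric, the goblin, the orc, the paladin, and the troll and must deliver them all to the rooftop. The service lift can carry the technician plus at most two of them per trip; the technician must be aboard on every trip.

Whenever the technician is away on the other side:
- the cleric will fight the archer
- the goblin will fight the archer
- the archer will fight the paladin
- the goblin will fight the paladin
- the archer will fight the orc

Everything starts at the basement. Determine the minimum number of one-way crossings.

Counting alone: the technician can take at most 2 across per trip to the rooftop, so moving all 6 needs at least 3 loaded trips out, with a return between consecutive ones — at least 5 crossings.
The safety rule pushes this higher. Following every safe sequence of crossings, the most of the 6 that can be at the rooftop as the service lift arrives there on crossings 5, 7 is 4, 5 respectively — never all 6.
So no plan with fewer than 9 crossings exists, and this one achieves 9:
1. Technician goes to the rooftop with the archer and the goblin.
2. Technician goes back to the basement with the archer.
3. Technician goes to the rooftop with the archer and the cleric.
4. Technician goes back to the basement with the archer.
5. Technician goes to the rooftop with the archer and the orc.
6. Technician goes back to the basement with the archer.
7. Technician goes to the rooftop with the archer and the troll.
8. Technician goes back to the basement with the archer.
9. Technician goes to the rooftop with the archer and the paladin.

9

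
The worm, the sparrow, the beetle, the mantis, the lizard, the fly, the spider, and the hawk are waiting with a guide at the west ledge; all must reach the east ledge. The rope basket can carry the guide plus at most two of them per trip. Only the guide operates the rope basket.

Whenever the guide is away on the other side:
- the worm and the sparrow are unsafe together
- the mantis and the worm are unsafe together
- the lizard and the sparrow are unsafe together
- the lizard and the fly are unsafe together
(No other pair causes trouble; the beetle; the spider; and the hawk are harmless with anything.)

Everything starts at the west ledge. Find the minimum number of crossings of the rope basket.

9

Counting alone: the guide can take at most 2 across per trip to the east ledge, so moving all 8 needs at least 4 loaded trips out, with a return between consecutive ones — at least 7 crossings.
The safety rule pushes this higher. Following every safe sequence of crossings, the most of the 8 that can be at the east ledge as the rope basket arrives there on crossing 7 is 7 — never all 8.
So no plan with fewer than 9 crossings exists, and this one achieves 9:
1. Guide goes to the east ledge with the lizard and the worm.  [the west ledge: the beetle, the fly, the hawk, the mantis, the sparrow, the spider | the east ledge: the lizard, the worm]
2. Guide goes back to the west ledge alone.  [the west ledge: the beetle, the fly, the hawk, the mantis, the sparrow, the spider | the east ledge: the lizard, the worm]
3. Guide goes to the east ledge with the beetle and the sparrow.  [the west ledge: the fly, the hawk, the mantis, the spider | the east ledge: the beetle, the lizard, the sparrow, the worm]
4. Guide goes back to the west ledge with the lizard and the worm.  [the west ledge: the fly, the hawk, the lizard, the mantis, the spider, the worm | the east ledge: the beetle, the sparrow]
5. Guide goes to the east ledge with the fly and the mantis.  [the west ledge: the hawk, the lizard, the spider, the worm | the east ledge: the beetle, the fly, the mantis, the sparrow]
6. Guide goes back to the west ledge alone.  [the west ledge: the hawk, the lizard, the spider, the worm | the east ledge: the beetle, the fly, the mantis, the sparrow]
7. Guide goes to the east ledge with the hawk and the spider.  [the west ledge: the lizard, the worm | the east ledge: the beetle, the fly, the hawk, the mantis, the sparrow, the spider]
8. Guide goes back to the west ledge alone.  [the west ledge: the lizard, the worm | the east ledge: the beetle, the fly, the hawk, the mantis, the sparrow, the spider]
9. Guide goes to the east ledge with the lizard and the worm.  [the west ledge: — | the east ledge: the beetle, the fly, the hawk, the lizard, the mantis, the sparrow, the spider, the worm]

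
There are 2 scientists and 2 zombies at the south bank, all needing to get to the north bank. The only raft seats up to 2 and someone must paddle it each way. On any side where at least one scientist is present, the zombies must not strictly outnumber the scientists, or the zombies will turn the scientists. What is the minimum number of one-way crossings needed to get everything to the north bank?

5

Counting alone: each trip to the north bank takes at most 2 across and each return brings at least 1 back, so after t trips out (and t−1 returns) at most 2t − (t−1) of the 4 are across; that first reaches 4 at t = 3, so at least 5 crossings are needed.
The plan below uses exactly 5 crossings, so it is optimal:
1. 2 zombies → the north bank.  (the south bank: 2S 0Z; the north bank: 0S 2Z)
2. 1 zombie ← the south bank.  (the south bank: 2S 1Z; the north bank: 0S 1Z)
3. 2 scientists → the north bank.  (the south bank: 0S 1Z; the north bank: 2S 1Z)
4. 1 zombie ← the south bank.  (the south bank: 0S 2Z; the north bank: 2S 0Z)
5. 2 zombies → the north bank.  (the south bank: 0S 0Z; the north bank: 2S 2Z)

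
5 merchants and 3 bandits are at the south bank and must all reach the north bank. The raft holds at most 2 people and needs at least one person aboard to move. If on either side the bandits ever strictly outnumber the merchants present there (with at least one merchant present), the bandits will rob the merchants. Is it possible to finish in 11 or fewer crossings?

Counting alone: each trip to the north bank takes at most 2 across and each return brings at least 1 back, so after t trips out (and t−1 returns) at most 2t − (t−1) of the 8 are across; that first reaches 8 at t = 7, so at least 13 crossings are needed.
Since 11 < 13, 11 crossings cannot be enough. (The shortest complete plan in fact takes 13:)
1. 2 bandits → the north bank.  (the south bank: 5M 1B; the north bank: 0M 2B)
2. 1 bandit ← the south bank.  (the south bank: 5M 2B; the north bank: 0M 1B)
3. 2 bandits → the north bank.  (the south bank: 5M 0B; the north bank: 0M 3B)
4. 1 bandit ← the south bank.  (the south bank: 5M 1B; the north bank: 0M 2B)
5. 2 merchants → the north bank.  (the south bank: 3M 1B; the north bank: 2M 2B)
6. 1 bandit ← the south bank.  (the south bank: 3M 2B; the north bank: 2M 1B)
7. 1 merchant and 1 bandit → the north bank.  (the south bank: 2M 1B; the north bank: 3M 2B)
8. 1 bandit ← the south bank.  (the south bank: 2M 2B; the north bank: 3M 1B)
9. 2 bandits → the north bank.  (the south bank: 2M 0B; the north bank: 3M 3B)
10. 1 bandit ← the south bank.  (the south bank: 2M 1B; the north bank: 3M 2B)
11. 1 merchant and 1 bandit → the north bank.  (the south bank: 1M 0B; the north bank: 4M 3B)
12. 1 bandit ← the south bank.  (the south bank: 1M 1B; the north bank: 4M 2B)
13. 1 merchant and 1 bandit → the north bank.  (the south bank: 0M 0B; the north bank: 5M 3B)

No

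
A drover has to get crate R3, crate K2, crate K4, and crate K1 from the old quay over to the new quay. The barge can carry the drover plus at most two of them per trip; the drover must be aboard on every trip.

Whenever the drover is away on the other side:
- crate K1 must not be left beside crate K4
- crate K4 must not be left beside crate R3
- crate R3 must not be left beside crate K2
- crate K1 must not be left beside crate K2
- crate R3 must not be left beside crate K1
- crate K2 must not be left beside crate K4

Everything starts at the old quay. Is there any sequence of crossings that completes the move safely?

No

Whatever the first load, the items left behind include a forbidden pair without the drover. No opening move is safe, so no plan exists.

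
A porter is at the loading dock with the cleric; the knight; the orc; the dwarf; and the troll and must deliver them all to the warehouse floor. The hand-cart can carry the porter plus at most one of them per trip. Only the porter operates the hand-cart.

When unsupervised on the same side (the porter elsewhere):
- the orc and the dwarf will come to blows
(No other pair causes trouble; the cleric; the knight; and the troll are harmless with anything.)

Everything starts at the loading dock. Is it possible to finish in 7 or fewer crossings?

Counting alone: the porter can take at most 1 across per trip to the warehouse floor, so moving all 5 needs at least 5 loaded trips out, with a return between consecutive ones — at least 9 crossings.
Since 7 < 9, 7 crossings cannot be enough. (The shortest complete plan in fact takes 9:)
1. Porter goes to the warehouse floor with the orc.  [the loading dock: the cleric, the dwarf, the knight, the troll | the warehouse floor: the orc]
2. Porter goes back to the loading dock alone.  [the loading dock: the cleric, the dwarf, the knight, the troll | the warehouse floor: the orc]
3. Porter goes to the warehouse floor with the cleric.  [the loading dock: the dwarf, the knight, the troll | the warehouse floor: the cleric, the orc]
4. Porter goes back to the loading dock alone.  [the loading dock: the dwarf, the knight, the troll | the warehouse floor: the cleric, the orc]
5. Porter goes to the warehouse floor with the knight.  [the loading dock: the dwarf, the troll | the warehouse floor: the cleric, the knight, the orc]
6. Porter goes back to the loading dock alone.  [the loading dock: the dwarf, the troll | the warehouse floor: the cleric, the knight, the orc]
7. Porter goes to the warehouse floor with the troll.  [the loading dock: the dwarf | the warehouse floor: the cleric, the knight, the orc, the troll]
8. Porter goes back to the loading dock alone.  [the loading dock: the dwarf | the warehouse floor: the cleric, the knight, the orc, the troll]
9. Porter goes to the warehouse floor with the dwarf.  [the loading dock: — | the warehouse floor: the cleric, the dwarf, the knight, the orc, the troll]

No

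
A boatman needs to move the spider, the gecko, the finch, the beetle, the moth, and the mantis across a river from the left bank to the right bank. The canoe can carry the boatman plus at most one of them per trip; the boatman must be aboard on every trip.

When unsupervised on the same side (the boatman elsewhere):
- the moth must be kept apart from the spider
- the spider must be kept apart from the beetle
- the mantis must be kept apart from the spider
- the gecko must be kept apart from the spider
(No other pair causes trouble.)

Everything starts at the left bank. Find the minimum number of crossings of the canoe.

impossible

Following every safe sequence of crossings from the start, the most of the 6 that can be at the right bank as the canoe arrives there on crossings 1, 3, 5 is 1, 2, 3 respectively; the best ever achieved is 3 of 6.
From crossing 7 on, no configuration arises that was not already reachable earlier: only 22 distinct safe configurations (who is on which side, and where the canoe is) can ever be reached, none of them has everyone across, and every continuation just revisits them. So no valid plan exists.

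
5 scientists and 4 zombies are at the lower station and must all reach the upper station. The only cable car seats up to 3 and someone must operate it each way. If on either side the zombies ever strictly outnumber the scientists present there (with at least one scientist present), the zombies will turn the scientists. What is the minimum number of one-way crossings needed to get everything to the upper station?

7

Counting alone: each trip to the upper station takes at most 3 across and each return brings at least 1 back, so after t trips out (and t−1 returns) at most 3t − (t−1) of the 9 are across; that first reaches 9 at t = 4, so at least 7 crossings are needed.
The plan below uses exactly 7 crossings, so it is optimal:
1. 3 zombies → the upper station.  (the lower station: 5S 1Z; the upper station: 0S 3Z)
2. 1 zombie ← the lower station.  (the lower station: 5S 2Z; the upper station: 0S 2Z)
3. 3 scientists → the upper station.  (the lower station: 2S 2Z; the upper station: 3S 2Z)
4. 1 scientist ← the lower station.  (the lower station: 3S 2Z; the upper station: 2S 2Z)
5. 2 scientists and 1 zombie → the upper station.  (the lower station: 1S 1Z; the upper station: 4S 3Z)
6. 1 scientist ← the lower station.  (the lower station: 2S 1Z; the upper station: 3S 3Z)
7. 2 scientists and 1 zombie → the upper station.  (the lower station: 0S 0Z; the upper station: 5S 4Z)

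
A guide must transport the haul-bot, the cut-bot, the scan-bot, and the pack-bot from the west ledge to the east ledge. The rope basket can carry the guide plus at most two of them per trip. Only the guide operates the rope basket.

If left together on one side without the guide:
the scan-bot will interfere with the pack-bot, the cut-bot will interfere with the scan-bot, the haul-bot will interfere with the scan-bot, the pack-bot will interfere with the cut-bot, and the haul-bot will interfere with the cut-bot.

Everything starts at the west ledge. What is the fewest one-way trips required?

Counting alone: the guide can take at most 2 across per trip to the east ledge, so moving all 4 needs at least 2 loaded trips out, with a return between consecutive ones — at least 3 crossings.
The safety rule pushes this higher. Following every safe sequence of crossings, the most of the 4 that can be at the east ledge as the rope basket arrives there on crossing 3 is 3 — never all 4.
So no plan with fewer than 5 crossings exists, and this one achieves 5:
1. Guide goes to the east ledge with the cut-bot and the scan-bot.
2. Guide goes back to the west ledge with the cut-bot.
3. Guide goes to the east ledge with the haul-bot and the pack-bot.
4. Guide goes back to the west ledge with the scan-bot.
5. Guide goes to the east ledge with the cut-bot and the scan-bot.

5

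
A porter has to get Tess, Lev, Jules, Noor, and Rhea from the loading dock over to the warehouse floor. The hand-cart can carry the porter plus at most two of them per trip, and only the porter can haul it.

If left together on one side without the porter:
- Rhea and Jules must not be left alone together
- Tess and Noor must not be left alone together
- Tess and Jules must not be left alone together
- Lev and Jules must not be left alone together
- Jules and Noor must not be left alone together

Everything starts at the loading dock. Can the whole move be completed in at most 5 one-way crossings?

No

Counting alone: the porter can take at most 2 across per trip to the warehouse floor, so moving all 5 needs at least 3 loaded trips out, with a return between consecutive ones — at least 5 crossings.
The safety rule pushes this higher. Following every safe sequence of crossings, the most of the 5 that can be at the warehouse floor as the hand-cart arrives there on crossing 5 is 4 — never all 5.
So the move cannot be finished within 5 crossings. (The shortest complete plan takes 7:)
1. Porter goes to the warehouse floor with Jules and Tess.
2. Porter goes back to the loading dock with Tess.
3. Porter goes to the warehouse floor with Lev and Tess.
4. Porter goes back to the loading dock with Jules.
5. Porter goes to the warehouse floor with Jules and Rhea.
6. Porter goes back to the loading dock with Jules.
7. Porter goes to the warehouse floor with Jules and Noor.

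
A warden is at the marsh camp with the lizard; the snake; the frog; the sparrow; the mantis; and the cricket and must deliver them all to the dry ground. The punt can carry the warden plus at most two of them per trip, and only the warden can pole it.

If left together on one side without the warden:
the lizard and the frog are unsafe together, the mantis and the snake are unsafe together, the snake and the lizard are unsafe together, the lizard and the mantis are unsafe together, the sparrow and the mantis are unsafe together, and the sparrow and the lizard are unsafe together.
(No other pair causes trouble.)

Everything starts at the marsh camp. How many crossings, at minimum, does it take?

Counting alone: the warden can take at most 2 across per trip to the dry ground, so moving all 6 needs at least 3 loaded trips out, with a return between consecutive ones — at least 5 crossings.
The safety rule pushes this higher. Following every safe sequence of crossings, the most of the 6 that can be at the dry ground as the punt arrives there on crossings 5, 7 is 4, 5 respectively — never all 6.
So no plan with fewer than 9 crossings exists, and this one achieves 9:
1. Warden goes to the dry ground with the lizard and the mantis.  [the marsh camp: the cricket, the frog, the snake, the sparrow | the dry ground: the lizard, the mantis]
2. Warden goes back to the marsh camp with the lizard.  [the marsh camp: the cricket, the frog, the lizard, the snake, the sparrow | the dry ground: the mantis]
3. Warden goes to the dry ground with the frog and the lizard.  [the marsh camp: the cricket, the snake, the sparrow | the dry ground: the frog, the lizard, the mantis]
4. Warden goes back to the marsh camp with the lizard.  [the marsh camp: the cricket, the lizard, the snake, the sparrow | the dry ground: the frog, the mantis]
5. Warden goes to the dry ground with the cricket and the lizard.  [the marsh camp: the snake, the sparrow | the dry ground: the cricket, the frog, the lizard, the mantis]
6. Warden goes back to the marsh camp with the lizard.  [the marsh camp: the lizard, the snake, the sparrow | the dry ground: the cricket, the frog, the mantis]
7. Warden goes to the dry ground with the snake and the sparrow.  [the marsh camp: the lizard | the dry ground: the cricket, the frog, the mantis, the snake, the sparrow]
8. Warden goes back to the marsh camp with the mantis.  [the marsh camp: the lizard, the mantis | the dry ground: the cricket, the frog, the snake, the sparrow]
9. Warden goes to the dry ground with the lizard and the mantis.  [the marsh camp: — | the dry ground: the cricket, the frog, the lizard, the mantis, the snake, the sparrow]

9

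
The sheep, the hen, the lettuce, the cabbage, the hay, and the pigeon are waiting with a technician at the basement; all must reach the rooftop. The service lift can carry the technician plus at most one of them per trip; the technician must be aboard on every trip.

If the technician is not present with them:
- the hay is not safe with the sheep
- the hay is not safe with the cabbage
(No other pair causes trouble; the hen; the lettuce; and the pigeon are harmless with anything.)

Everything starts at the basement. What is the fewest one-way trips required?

13

Counting alone: the technician can take at most 1 across per trip to the rooftop, so moving all 6 needs at least 6 loaded trips out, with a return between consecutive ones — at least 11 crossings.
The safety rule pushes this higher. Following every safe sequence of crossings, the most of the 6 that can be at the rooftop as the service lift arrives there on crossing 11 is 5 — never all 6.
So no plan with fewer than 13 crossings exists, and this one achieves 13:
1. Technician goes to the rooftop with the hay.
2. Technician goes back to the basement alone.
3. Technician goes to the rooftop with the sheep.
4. Technician goes back to the basement with the hay.
5. Technician goes to the rooftop with the cabbage.
6. Technician goes back to the basement alone.
7. Technician goes to the rooftop with the hen.
8. Technician goes back to the basement alone.
9. Technician goes to the rooftop with the lettuce.
10. Technician goes back to the basement alone.
11. Technician goes to the rooftop with the pigeon.
12. Technician goes back to the basement alone.
13. Technician goes to the rooftop with the hay.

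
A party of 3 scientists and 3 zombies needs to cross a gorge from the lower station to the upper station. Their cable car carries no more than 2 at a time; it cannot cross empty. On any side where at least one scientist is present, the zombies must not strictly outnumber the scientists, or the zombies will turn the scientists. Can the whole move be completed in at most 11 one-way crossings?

Yes — this plan uses 11 crossings (≤ 11):
1. 2 zombies → the upper station.  (the lower station: 3S 1Z; the upper station: 0S 2Z)
2. 1 zombie ← the lower station.  (the lower station: 3S 2Z; the upper station: 0S 1Z)
3. 2 zombies → the upper station.  (the lower station: 3S 0Z; the upper station: 0S 3Z)
4. 1 zombie ← the lower station.  (the lower station: 3S 1Z; the upper station: 0S 2Z)
5. 2 scientists → the upper station.  (the lower station: 1S 1Z; the upper station: 2S 2Z)
6. 1 scientist and 1 zombie ← the lower station.  (the lower station: 2S 2Z; the upper station: 1S 1Z)
7. 2 scientists → the upper station.  (the lower station: 0S 2Z; the upper station: 3S 1Z)
8. 1 zombie ← the lower station.  (the lower station: 0S 3Z; the upper station: 3S 0Z)
9. 2 zombies → the upper station.  (the lower station: 0S 1Z; the upper station: 3S 2Z)
10. 1 zombie ← the lower station.  (the lower station: 0S 2Z; the upper station: 3S 1Z)
11. 2 zombies → the upper station.  (the lower station: 0S 0Z; the upper station: 3S 3Z)

Yes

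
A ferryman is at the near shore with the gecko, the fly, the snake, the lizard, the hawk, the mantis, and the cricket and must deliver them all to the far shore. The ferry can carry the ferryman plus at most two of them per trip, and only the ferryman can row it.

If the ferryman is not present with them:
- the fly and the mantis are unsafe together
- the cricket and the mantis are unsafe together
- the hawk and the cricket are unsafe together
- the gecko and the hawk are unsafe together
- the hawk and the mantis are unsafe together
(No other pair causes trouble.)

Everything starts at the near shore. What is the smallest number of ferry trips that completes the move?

Counting alone: the ferryman can take at most 2 across per trip to the far shore, so moving all 7 needs at least 4 loaded trips out, with a return between consecutive ones — at least 7 crossings.
The safety rule pushes this higher. Following every safe sequence of crossings, the most of the 7 that can be at the far shore as the ferry arrives there on crossings 7, 9 is 5, 6 respectively — never all 7.
So no plan with fewer than 11 crossings exists, and this one achieves 11:
1. Ferryman goes to the far shore with the hawk and the mantis.
2. Ferryman goes back to the near shore with the hawk.
3. Ferryman goes to the far shore with the gecko and the hawk.
4. Ferryman goes back to the near shore with the hawk.
5. Ferryman goes to the far shore with the cricket and the fly.
6. Ferryman goes back to the near shore with the mantis.
7. Ferryman goes to the far shore with the hawk and the snake.
8. Ferryman goes back to the near shore with the hawk.
9. Ferryman goes to the far shore with the hawk and the lizard.
10. Ferryman goes back to the near shore with the hawk.
11. Ferryman goes to the far shore with the hawk and the mantis.

11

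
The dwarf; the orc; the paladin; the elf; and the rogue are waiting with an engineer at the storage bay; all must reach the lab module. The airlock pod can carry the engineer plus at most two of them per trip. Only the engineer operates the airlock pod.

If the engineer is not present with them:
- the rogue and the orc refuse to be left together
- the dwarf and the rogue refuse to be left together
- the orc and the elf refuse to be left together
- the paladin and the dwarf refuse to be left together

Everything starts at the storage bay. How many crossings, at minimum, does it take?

Counting alone: the engineer can take at most 2 across per trip to the lab module, so moving all 5 needs at least 3 loaded trips out, with a return between consecutive ones — at least 5 crossings.
The safety rule pushes this higher. Following every safe sequence of crossings, the most of the 5 that can be at the lab module as the airlock pod arrives there on crossing 5 is 4 — never all 5.
So no plan with fewer than 7 crossings exists, and this one achieves 7:
1. Engineer goes to the lab module with the dwarf and the orc.  [the storage bay: the elf, the paladin, the rogue | the lab module: the dwarf, the orc]
2. Engineer goes back to the storage bay alone.  [the storage bay: the elf, the paladin, the rogue | the lab module: the dwarf, the orc]
3. Engineer goes to the lab module with the paladin.  [the storage bay: the elf, the rogue | the lab module: the dwarf, the orc, the paladin]
4. Engineer goes back to the storage bay with the dwarf.  [the storage bay: the dwarf, the elf, the rogue | the lab module: the orc, the paladin]
5. Engineer goes to the lab module with the elf and the rogue.  [the storage bay: the dwarf | the lab module: the elf, the orc, the paladin, the rogue]
6. Engineer goes back to the storage bay with the orc.  [the storage bay: the dwarf, the orc | the lab module: the elf, the paladin, the rogue]
7. Engineer goes to the lab module with the dwarf and the orc.  [the storage bay: — | the lab module: the dwarf, the elf, the orc, the paladin, the rogue]

7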